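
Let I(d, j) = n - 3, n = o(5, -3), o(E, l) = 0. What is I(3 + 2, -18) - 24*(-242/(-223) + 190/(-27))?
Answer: 280667/2007 ≈ 139.84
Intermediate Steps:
n = 0
I(d, j) = -3 (I(d, j) = 0 - 3 = -3)
I(3 + 2, -18) - 24*(-242/(-223) + 190/(-27)) = -3 - 24*(-242/(-223) + 190/(-27)) = -3 - 24*(-242*(-1/223) + 190*(-1/27)) = -3 - 24*(242/223 - 190/27) = -3 - 24*(-35836/6021) = -3 + 286688/2007 = 280667/2007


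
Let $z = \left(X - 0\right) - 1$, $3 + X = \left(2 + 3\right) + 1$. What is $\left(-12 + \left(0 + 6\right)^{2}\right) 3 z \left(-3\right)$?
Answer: $-432$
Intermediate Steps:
$X = 3$ ($X = -3 + \left(\left(2 + 3\right) + 1\right) = -3 + \left(5 + 1\right) = -3 + 6 = 3$)
$z = 2$ ($z = \left(3 - 0\right) - 1 = \left(3 + 0\right) - 1 = 3 - 1 = 2$)
$\left(-12 + \left(0 + 6\right)^{2}\right) 3 z \left(-3\right) = \left(-12 + \left(0 + 6\right)^{2}\right) 3 \cdot 2 \left(-3\right) = \left(-12 + 6^{2}\right) 6 \left(-3\right) = \left(-12 + 36\right) \left(-18\right) = 24 \left(-18\right) = -432$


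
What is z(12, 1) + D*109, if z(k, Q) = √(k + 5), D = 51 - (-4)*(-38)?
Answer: -11009 + √17 ≈ -11005.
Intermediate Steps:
D = -101 (D = 51 - 1*152 = 51 - 152 = -101)
z(k, Q) = √(5 + k)
z(12, 1) + D*109 = √(5 + 12) - 101*109 = √17 - 11009 = -11009 + √17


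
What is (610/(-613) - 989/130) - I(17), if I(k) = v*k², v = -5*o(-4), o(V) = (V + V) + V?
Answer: -1382510157/79690 ≈ -17349.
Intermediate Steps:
o(V) = 3*V (o(V) = 2*V + V = 3*V)
v = 60 (v = -15*(-4) = -5*(-12) = 60)
I(k) = 60*k²
(610/(-613) - 989/130) - I(17) = (610/(-613) - 989/130) - 60*17² = (610*(-1/613) - 989*1/130) - 60*289 = (-610/613 - 989/130) - 1*17340 = -685557/79690 - 17340 = -1382510157/79690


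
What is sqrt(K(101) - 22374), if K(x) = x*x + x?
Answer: 2*I*sqrt(3018) ≈ 109.87*I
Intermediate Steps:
K(x) = x + x**2 (K(x) = x**2 + x = x + x**2)
sqrt(K(101) - 22374) = sqrt(101*(1 + 101) - 22374) = sqrt(101*102 - 22374) = sqrt(10302 - 22374) = sqrt(-12072) = 2*I*sqrt(3018)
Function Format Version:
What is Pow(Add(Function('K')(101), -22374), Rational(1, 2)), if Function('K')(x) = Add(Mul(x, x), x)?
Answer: Mul(2, I, Pow(3018, Rational(1, 2))) ≈ Mul(109.87, I)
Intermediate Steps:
Function('K')(x) = Add(x, Pow(x, 2)) (Function('K')(x) = Add(Pow(x, 2), x) = Add(x, Pow(x, 2)))
Pow(Add(Function('K')(101), -22374), Rational(1, 2)) = Pow(Add(Mul(101, Add(1, 101)), -22374), Rational(1, 2)) = Pow(Add(Mul(101, 102), -22374), Rational(1, 2)) = Pow(Add(10302, -22374), Rational(1, 2)) = Pow(-12072, Rational(1, 2)) = Mul(2, I, Pow(3018, Rational(1, 2)))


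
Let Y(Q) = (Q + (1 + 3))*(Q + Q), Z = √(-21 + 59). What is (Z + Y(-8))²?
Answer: 4134 + 128*√38 ≈ 4923.0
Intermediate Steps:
Z = √38 ≈ 6.1644
Y(Q) = 2*Q*(4 + Q) (Y(Q) = (Q + 4)*(2*Q) = (4 + Q)*(2*Q) = 2*Q*(4 + Q))
(Z + Y(-8))² = (√38 + 2*(-8)*(4 - 8))² = (√38 + 2*(-8)*(-4))² = (√38 + 64)² = (64 + √38)²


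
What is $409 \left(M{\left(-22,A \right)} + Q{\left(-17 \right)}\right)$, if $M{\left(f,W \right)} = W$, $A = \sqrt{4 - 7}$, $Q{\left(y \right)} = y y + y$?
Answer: $111248 + 409 i \sqrt{3} \approx 1.1125 \cdot 10^{5} + 708.41 i$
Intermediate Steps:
$Q{\left(y \right)} = y + y^{2}$ ($Q{\left(y \right)} = y^{2} + y = y + y^{2}$)
$A = i \sqrt{3}$ ($A = \sqrt{-3} = i \sqrt{3} \approx 1.732 i$)
$409 \left(M{\left(-22,A \right)} + Q{\left(-17 \right)}\right) = 409 \left(i \sqrt{3} - 17 \left(1 - 17\right)\right) = 409 \left(i \sqrt{3} - -272\right) = 409 \left(i \sqrt{3} + 272\right) = 409 \left(272 + i \sqrt{3}\right) = 111248 + 409 i \sqrt{3}$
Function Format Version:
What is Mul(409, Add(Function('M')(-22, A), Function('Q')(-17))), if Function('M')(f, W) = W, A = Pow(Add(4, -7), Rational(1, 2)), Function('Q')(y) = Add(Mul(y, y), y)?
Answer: Add(111248, Mul(409, I, Pow(3, Rational(1, 2)))) ≈ Add(1.1125e+5, Mul(708.41, I))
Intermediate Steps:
Function('Q')(y) = Add(y, Pow(y, 2)) (Function('Q')(y) = Add(Pow(y, 2), y) = Add(y, Pow(y, 2)))
A = Mul(I, Pow(3, Rational(1, 2))) (A = Pow(-3, Rational(1, 2)) = Mul(I, Pow(3, Rational(1, 2))) ≈ Mul(1.7320, I))
Mul(409, Add(Function('M')(-22, A), Function('Q')(-17))) = Mul(409, Add(Mul(I, Pow(3, Rational(1, 2))), Mul(-17, Add(1, -17)))) = Mul(409, Add(Mul(I, Pow(3, Rational(1, 2))), Mul(-17, -16))) = Mul(409, Add(Mul(I, Pow(3, Rational(1, 2))), 272)) = Mul(409, Add(272, Mul(I, Pow(3, Rational(1, 2))))) = Add(111248, Mul(409, I, Pow(3, Rational(1, 2))))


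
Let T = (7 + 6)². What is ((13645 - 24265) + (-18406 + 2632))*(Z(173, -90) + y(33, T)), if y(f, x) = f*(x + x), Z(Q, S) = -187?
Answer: -289462998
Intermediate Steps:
T = 169 (T = 13² = 169)
y(f, x) = 2*f*x (y(f, x) = f*(2*x) = 2*f*x)
((13645 - 24265) + (-18406 + 2632))*(Z(173, -90) + y(33, T)) = ((13645 - 24265) + (-18406 + 2632))*(-187 + 2*33*169) = (-10620 - 15774)*(-187 + 11154) = -26394*10967 = -289462998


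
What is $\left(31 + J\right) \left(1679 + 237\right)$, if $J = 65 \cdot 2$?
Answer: $308476$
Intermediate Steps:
$J = 130$
$\left(31 + J\right) \left(1679 + 237\right) = \left(31 + 130\right) \left(1679 + 237\right) = 161 \cdot 1916 = 308476$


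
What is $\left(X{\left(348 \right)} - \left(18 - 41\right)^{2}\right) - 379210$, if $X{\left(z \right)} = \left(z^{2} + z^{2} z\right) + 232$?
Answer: $41885789$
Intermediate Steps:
$X{\left(z \right)} = 232 + z^{2} + z^{3}$ ($X{\left(z \right)} = \left(z^{2} + z^{3}\right) + 232 = 232 + z^{2} + z^{3}$)
$\left(X{\left(348 \right)} - \left(18 - 41\right)^{2}\right) - 379210 = \left(\left(232 + 348^{2} + 348^{3}\right) - \left(18 - 41\right)^{2}\right) - 379210 = \left(\left(232 + 121104 + 42144192\right) - \left(-23\right)^{2}\right) - 379210 = \left(42265528 - 529\right) - 379210 = 42264999 - 379210 = 41885789$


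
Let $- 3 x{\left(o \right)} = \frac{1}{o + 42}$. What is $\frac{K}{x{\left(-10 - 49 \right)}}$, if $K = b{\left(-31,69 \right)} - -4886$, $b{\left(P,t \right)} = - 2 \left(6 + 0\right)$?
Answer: $248574$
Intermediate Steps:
$b{\left(P,t \right)} = -12$ ($b{\left(P,t \right)} = \left(-2\right) 6 = -12$)
$K = 4874$ ($K = -12 - -4886 = -12 + 4886 = 4874$)
$x{\left(o \right)} = - \frac{1}{3 \left(42 + o\right)}$ ($x{\left(o \right)} = - \frac{1}{3 \left(o + 42\right)} = - \frac{1}{3 \left(42 + o\right)}$)
$\frac{K}{x{\left(-10 - 49 \right)}} = \frac{4874}{\left(-1\right) \frac{1}{126 + 3 \left(-10 - 49\right)}} = \frac{4874}{\left(-1\right) \frac{1}{126 + 3 \left(-59\right)}} = \frac{4874}{\left(-1\right) \frac{1}{126 - 177}} = \frac{4874}{\left(-1\right) \frac{1}{-51}} = \frac{4874}{\left(-1\right) \left(- \frac{1}{51}\right)} = 4874 \frac{1}{\frac{1}{51}} = 4874 \cdot 51 = 248574$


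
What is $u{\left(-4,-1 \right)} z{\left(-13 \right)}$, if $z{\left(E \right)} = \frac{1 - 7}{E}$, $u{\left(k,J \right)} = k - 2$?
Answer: $- \frac{36}{13} \approx -2.7692$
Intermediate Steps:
$u{\left(k,J \right)} = -2 + k$
$z{\left(E \right)} = - \frac{6}{E}$ ($z{\left(E \right)} = \frac{1 - 7}{E} = - \frac{6}{E}$)
$u{\left(-4,-1 \right)} z{\left(-13 \right)} = \left(-2 - 4\right) \left(- \frac{6}{-13}\right) = - 6 \left(\left(-6\right) \left(- \frac{1}{13}\right)\right) = \left(-6\right) \frac{6}{13} = - \frac{36}{13}$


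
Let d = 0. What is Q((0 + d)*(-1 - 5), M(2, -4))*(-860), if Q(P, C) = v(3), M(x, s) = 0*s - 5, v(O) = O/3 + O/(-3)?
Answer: 0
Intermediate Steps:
v(O) = 0 (v(O) = O*(⅓) + O*(-⅓) = O/3 - O/3 = 0)
M(x, s) = -5 (M(x, s) = 0 - 5 = -5)
Q(P, C) = 0
Q((0 + d)*(-1 - 5), M(2, -4))*(-860) = 0*(-860) = 0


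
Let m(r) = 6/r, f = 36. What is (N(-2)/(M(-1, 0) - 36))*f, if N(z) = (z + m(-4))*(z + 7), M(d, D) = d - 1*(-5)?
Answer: 315/16 ≈ 19.688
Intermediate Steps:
M(d, D) = 5 + d (M(d, D) = d + 5 = 5 + d)
N(z) = (7 + z)*(-3/2 + z) (N(z) = (z + 6/(-4))*(z + 7) = (z + 6*(-1/4))*(7 + z) = (z - 3/2)*(7 + z) = (-3/2 + z)*(7 + z) = (7 + z)*(-3/2 + z))
(N(-2)/(M(-1, 0) - 36))*f = ((-21/2 + (-2)**2 + (11/2)*(-2))/((5 - 1) - 36))*36 = ((-21/2 + 4 - 11)/(4 - 36))*36 = (-35/2/(-32))*36 = -1/32*(-35/2)*36 = (35/64)*36 = 315/16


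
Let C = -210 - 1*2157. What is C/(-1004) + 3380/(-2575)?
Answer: 540301/517060 ≈ 1.0449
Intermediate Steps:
C = -2367 (C = -210 - 2157 = -2367)
C/(-1004) + 3380/(-2575) = -2367/(-1004) + 3380/(-2575) = -2367*(-1/1004) + 3380*(-1/2575) = 2367/1004 - 676/515 = 540301/517060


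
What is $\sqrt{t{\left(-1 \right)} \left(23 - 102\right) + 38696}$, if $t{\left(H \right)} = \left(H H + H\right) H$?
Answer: $2 \sqrt{9674} \approx 196.71$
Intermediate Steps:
$t{\left(H \right)} = H \left(H + H^{2}\right)$ ($t{\left(H \right)} = \left(H^{2} + H\right) H = \left(H + H^{2}\right) H = H \left(H + H^{2}\right)$)
$\sqrt{t{\left(-1 \right)} \left(23 - 102\right) + 38696} = \sqrt{\left(-1\right)^{2} \left(1 - 1\right) \left(23 - 102\right) + 38696} = \sqrt{1 \cdot 0 \left(-79\right) + 38696} = \sqrt{0 \left(-79\right) + 38696} = \sqrt{0 + 38696} = \sqrt{38696} = 2 \sqrt{9674}$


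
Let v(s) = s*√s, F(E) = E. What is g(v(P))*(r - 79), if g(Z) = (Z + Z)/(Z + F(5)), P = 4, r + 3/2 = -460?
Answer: -8648/13 ≈ -665.23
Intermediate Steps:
r = -923/2 (r = -3/2 - 460 = -923/2 ≈ -461.50)
v(s) = s^(3/2)
g(Z) = 2*Z/(5 + Z) (g(Z) = (Z + Z)/(Z + 5) = (2*Z)/(5 + Z) = 2*Z/(5 + Z))
g(v(P))*(r - 79) = (2*4^(3/2)/(5 + 4^(3/2)))*(-923/2 - 79) = (2*8/(5 + 8))*(-1081/2) = (2*8/13)*(-1081/2) = (2*8*(1/13))*(-1081/2) = (16/13)*(-1081/2) = -8648/13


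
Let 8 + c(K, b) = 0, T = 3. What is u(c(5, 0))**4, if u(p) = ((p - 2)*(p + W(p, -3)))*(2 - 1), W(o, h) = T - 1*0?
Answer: 6250000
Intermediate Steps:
W(o, h) = 3 (W(o, h) = 3 - 1*0 = 3 + 0 = 3)
c(K, b) = -8 (c(K, b) = -8 + 0 = -8)
u(p) = (-2 + p)*(3 + p) (u(p) = ((p - 2)*(p + 3))*(2 - 1) = ((-2 + p)*(3 + p))*1 = (-2 + p)*(3 + p))
u(c(5, 0))**4 = (-6 - 8 + (-8)**2)**4 = (-6 - 8 + 64)**4 = 50**4 = 6250000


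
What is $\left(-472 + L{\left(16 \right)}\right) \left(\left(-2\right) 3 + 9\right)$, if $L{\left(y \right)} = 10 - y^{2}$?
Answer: $-2154$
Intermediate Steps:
$\left(-472 + L{\left(16 \right)}\right) \left(\left(-2\right) 3 + 9\right) = \left(-472 + \left(10 - 16^{2}\right)\right) \left(\left(-2\right) 3 + 9\right) = \left(-472 + \left(10 - 256\right)\right) \left(-6 + 9\right) = \left(-472 + \left(10 - 256\right)\right) 3 = \left(-472 - 246\right) 3 = \left(-718\right) 3 = -2154$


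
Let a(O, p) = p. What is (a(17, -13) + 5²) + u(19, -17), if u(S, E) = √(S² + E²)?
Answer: 12 + 5*√26 ≈ 37.495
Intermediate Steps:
u(S, E) = √(E² + S²)
(a(17, -13) + 5²) + u(19, -17) = (-13 + 5²) + √((-17)² + 19²) = (-13 + 25) + √(289 + 361) = 12 + √650 = 12 + 5*√26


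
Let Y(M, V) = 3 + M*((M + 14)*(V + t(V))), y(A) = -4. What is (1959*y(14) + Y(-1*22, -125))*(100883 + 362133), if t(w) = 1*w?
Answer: -23999508328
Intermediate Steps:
t(w) = w
Y(M, V) = 3 + 2*M*V*(14 + M) (Y(M, V) = 3 + M*((M + 14)*(V + V)) = 3 + M*((14 + M)*(2*V)) = 3 + M*(2*V*(14 + M)) = 3 + 2*M*V*(14 + M))
(1959*y(14) + Y(-1*22, -125))*(100883 + 362133) = (1959*(-4) + (3 + 2*(-125)*(-1*22)² + 28*(-1*22)*(-125)))*(100883 + 362133) = (-7836 + (3 + 2*(-125)*(-22)² + 28*(-22)*(-125)))*463016 = (-7836 + (3 + 2*(-125)*484 + 77000))*463016 = (-7836 + (3 - 121000 + 77000))*463016 = (-7836 - 43997)*463016 = -51833*463016 = -23999508328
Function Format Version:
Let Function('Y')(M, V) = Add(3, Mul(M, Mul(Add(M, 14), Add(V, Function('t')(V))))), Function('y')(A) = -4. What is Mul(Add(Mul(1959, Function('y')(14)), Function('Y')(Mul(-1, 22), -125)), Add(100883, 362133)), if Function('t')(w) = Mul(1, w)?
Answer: -23999508328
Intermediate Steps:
Function('t')(w) = w
Function('Y')(M, V) = Add(3, Mul(2, M, V, Add(14, M))) (Function('Y')(M, V) = Add(3, Mul(M, Mul(Add(M, 14), Add(V, V)))) = Add(3, Mul(M, Mul(Add(14, M), Mul(2, V)))) = Add(3, Mul(M, Mul(2, V, Add(14, M)))) = Add(3, Mul(2, M, V, Add(14, M))))
Mul(Add(Mul(1959, Function('y')(14)), Function('Y')(Mul(-1, 22), -125)), Add(100883, 362133)) = Mul(Add(Mul(1959, -4), Add(3, Mul(2, -125, Pow(Mul(-1, 22), 2)), Mul(28, Mul(-1, 22), -125))), Add(100883, 362133)) = Mul(Add(-7836, Add(3, Mul(2, -125, Pow(-22, 2)), Mul(28, -22, -125))), 463016) = Mul(Add(-7836, Add(3, Mul(2, -125, 484), 77000)), 463016) = Mul(Add(-7836, Add(3, -121000, 77000)), 463016) = Mul(Add(-7836, -43997), 463016) = Mul(-51833, 463016) = -23999508328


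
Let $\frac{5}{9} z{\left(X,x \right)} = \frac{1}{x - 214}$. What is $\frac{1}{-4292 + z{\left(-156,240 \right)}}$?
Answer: $- \frac{130}{557951} \approx -0.000233$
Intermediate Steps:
$z{\left(X,x \right)} = \frac{9}{5 \left(-214 + x\right)}$ ($z{\left(X,x \right)} = \frac{9}{5 \left(x - 214\right)} = \frac{9}{5 \left(-214 + x\right)}$)
$\frac{1}{-4292 + z{\left(-156,240 \right)}} = \frac{1}{-4292 + \frac{9}{5 \left(-214 + 240\right)}} = \frac{1}{-4292 + \frac{9}{5 \cdot 26}} = \frac{1}{-4292 + \frac{9}{5} \cdot \frac{1}{26}} = \frac{1}{-4292 + \frac{9}{130}} = \frac{1}{- \frac{557951}{130}} = - \frac{130}{557951}$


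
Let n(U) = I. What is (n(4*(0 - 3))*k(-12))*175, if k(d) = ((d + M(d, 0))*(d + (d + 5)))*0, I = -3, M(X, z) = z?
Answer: 0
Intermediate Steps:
k(d) = 0 (k(d) = ((d + 0)*(d + (d + 5)))*0 = (d*(d + (5 + d)))*0 = (d*(5 + 2*d))*0 = 0)
n(U) = -3
(n(4*(0 - 3))*k(-12))*175 = -3*0*175 = 0*175 = 0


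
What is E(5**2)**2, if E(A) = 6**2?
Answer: 1296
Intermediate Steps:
E(A) = 36
E(5**2)**2 = 36**2 = 1296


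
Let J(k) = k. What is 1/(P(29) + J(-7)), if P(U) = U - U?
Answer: -1/7 ≈ -0.14286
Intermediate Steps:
P(U) = 0
1/(P(29) + J(-7)) = 1/(0 - 7) = 1/(-7) = -1/7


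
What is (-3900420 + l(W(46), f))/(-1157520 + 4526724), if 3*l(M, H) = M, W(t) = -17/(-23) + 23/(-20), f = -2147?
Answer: -199354807/172203760 ≈ -1.1577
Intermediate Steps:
W(t) = -189/460 (W(t) = -17*(-1/23) + 23*(-1/20) = 17/23 - 23/20 = -189/460)
l(M, H) = M/3
(-3900420 + l(W(46), f))/(-1157520 + 4526724) = (-3900420 + (⅓)*(-189/460))/(-1157520 + 4526724) = (-3900420 - 63/460)/3369204 = -1794193263/460*1/3369204 = -199354807/172203760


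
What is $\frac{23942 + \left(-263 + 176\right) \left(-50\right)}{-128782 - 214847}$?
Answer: $- \frac{2572}{31239} \approx -0.082333$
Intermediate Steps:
$\frac{23942 + \left(-263 + 176\right) \left(-50\right)}{-128782 - 214847} = \frac{23942 - -4350}{-343629} = \left(23942 + 4350\right) \left(- \frac{1}{343629}\right) = 28292 \left(- \frac{1}{343629}\right) = - \frac{2572}{31239}$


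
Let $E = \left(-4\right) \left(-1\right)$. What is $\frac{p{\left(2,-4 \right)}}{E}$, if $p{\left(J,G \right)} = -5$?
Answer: $- \frac{5}{4} \approx -1.25$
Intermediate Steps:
$E = 4$
$\frac{p{\left(2,-4 \right)}}{E} = - \frac{5}{4}$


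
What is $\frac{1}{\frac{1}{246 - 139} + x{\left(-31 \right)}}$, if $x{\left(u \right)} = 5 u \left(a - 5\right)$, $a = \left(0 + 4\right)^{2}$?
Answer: $- \frac{107}{182434} \approx -0.00058651$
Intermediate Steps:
$a = 16$ ($a = 4^{2} = 16$)
$x{\left(u \right)} = 55 u$ ($x{\left(u \right)} = 5 u \left(16 - 5\right) = 5 u 11 = 55 u$)
$\frac{1}{\frac{1}{246 - 139} + x{\left(-31 \right)}} = \frac{1}{\frac{1}{246 - 139} + 55 \left(-31\right)} = \frac{1}{\frac{1}{107} - 1705} = \frac{1}{- \frac{182434}{107}} = - \frac{107}{182434}$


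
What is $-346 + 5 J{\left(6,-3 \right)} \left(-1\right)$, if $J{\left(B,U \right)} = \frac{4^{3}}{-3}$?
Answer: $- \frac{718}{3} \approx -239.33$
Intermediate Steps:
$J{\left(B,U \right)} = - \frac{64}{3}$ ($J{\left(B,U \right)} = 64 \left(- \frac{1}{3}\right) = - \frac{64}{3}$)
$-346 + 5 J{\left(6,-3 \right)} \left(-1\right) = -346 + 5 \left(- \frac{64}{3}\right) \left(-1\right) = -346 - - \frac{320}{3} = -346 + \frac{320}{3} = - \frac{718}{3}$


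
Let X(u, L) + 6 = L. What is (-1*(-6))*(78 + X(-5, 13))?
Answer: 510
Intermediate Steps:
X(u, L) = -6 + L
(-1*(-6))*(78 + X(-5, 13)) = (-1*(-6))*(78 + (-6 + 13)) = 6*(78 + 7) = 6*85 = 510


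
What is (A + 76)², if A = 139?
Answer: 46225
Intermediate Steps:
(A + 76)² = (139 + 76)² = 215² = 46225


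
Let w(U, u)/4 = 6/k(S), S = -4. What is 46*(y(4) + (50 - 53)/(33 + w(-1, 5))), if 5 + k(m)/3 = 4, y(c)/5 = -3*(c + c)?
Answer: -138138/25 ≈ -5525.5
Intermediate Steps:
y(c) = -30*c (y(c) = 5*(-3*(c + c)) = 5*(-6*c) = -30*c)
k(m) = -3 (k(m) = -15 + 3*4 = -15 + 12 = -3)
w(U, u) = -8 (w(U, u) = 4*(6/(-3)) = 4*(6*(-1/3)) = 4*(-2) = -8)
46*(y(4) + (50 - 53)/(33 + w(-1, 5))) = 46*(-30*4 + (50 - 53)/(33 - 8)) = 46*(-120 - 3/25) = 46*(-3003/25) = -138138/25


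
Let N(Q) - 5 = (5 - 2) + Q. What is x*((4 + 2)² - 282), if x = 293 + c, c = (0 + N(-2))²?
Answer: -80934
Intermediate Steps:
N(Q) = 8 + Q (N(Q) = 5 + ((5 - 2) + Q) = 5 + (3 + Q) = 8 + Q)
c = 36 (c = (0 + (8 - 2))² = (0 + 6)² = 6² = 36)
x = 329 (x = 293 + 36 = 329)
x*((4 + 2)² - 282) = 329*((4 + 2)² - 282) = 329*(6² - 282) = 329*(36 - 282) = 329*(-246) = -80934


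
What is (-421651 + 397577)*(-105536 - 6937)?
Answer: 2707675002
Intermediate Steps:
(-421651 + 397577)*(-105536 - 6937) = -24074*(-112473) = 2707675002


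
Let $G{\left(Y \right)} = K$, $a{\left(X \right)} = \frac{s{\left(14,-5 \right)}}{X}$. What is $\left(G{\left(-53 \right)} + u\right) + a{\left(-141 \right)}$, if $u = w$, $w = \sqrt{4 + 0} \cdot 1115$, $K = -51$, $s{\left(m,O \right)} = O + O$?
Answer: $\frac{307249}{141} \approx 2179.1$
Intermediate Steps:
$s{\left(m,O \right)} = 2 O$
$a{\left(X \right)} = - \frac{10}{X}$ ($a{\left(X \right)} = \frac{2 \left(-5\right)}{X} = - \frac{10}{X}$)
$w = 2230$ ($w = \sqrt{4} \cdot 1115 = 2 \cdot 1115 = 2230$)
$G{\left(Y \right)} = -51$
$u = 2230$
$\left(G{\left(-53 \right)} + u\right) + a{\left(-141 \right)} = \left(-51 + 2230\right) - \frac{10}{-141} = 2179 - - \frac{10}{141} = 2179 + \frac{10}{141} = \frac{307249}{141}$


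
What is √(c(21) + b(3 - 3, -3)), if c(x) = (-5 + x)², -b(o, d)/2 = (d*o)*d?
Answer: 16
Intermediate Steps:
b(o, d) = -2*o*d² (b(o, d) = -2*d*o*d = -2*o*d²)
√(c(21) + b(3 - 3, -3)) = √((-5 + 21)² - 2*(3 - 3)*(-3)²) = √(16² - 2*0*9) = √(256 + 0) = √256 = 16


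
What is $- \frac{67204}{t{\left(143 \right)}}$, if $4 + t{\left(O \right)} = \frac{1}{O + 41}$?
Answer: $\frac{12365536}{735} \approx 16824.0$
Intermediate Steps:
$t{\left(O \right)} = -4 + \frac{1}{41 + O}$ ($t{\left(O \right)} = -4 + \frac{1}{O + 41} = -4 + \frac{1}{41 + O}$)
$- \frac{67204}{t{\left(143 \right)}} = - \frac{67204}{\frac{1}{41 + 143} \left(-163 - 572\right)} = - \frac{67204}{\frac{1}{184} \left(-163 - 572\right)} = - \frac{67204}{\frac{1}{184} \left(-735\right)} = - \frac{67204}{- \frac{735}{184}} = \left(-67204\right) \left(- \frac{184}{735}\right) = \frac{12365536}{735}$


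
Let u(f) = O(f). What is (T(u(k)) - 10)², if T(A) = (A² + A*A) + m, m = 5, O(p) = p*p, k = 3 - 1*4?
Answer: 9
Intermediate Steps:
k = -1 (k = 3 - 4 = -1)
O(p) = p²
u(f) = f²
T(A) = 5 + 2*A² (T(A) = (A² + A*A) + 5 = (A² + A²) + 5 = 2*A² + 5 = 5 + 2*A²)
(T(u(k)) - 10)² = ((5 + 2*((-1)²)²) - 10)² = ((5 + 2*1²) - 10)² = ((5 + 2*1) - 10)² = ((5 + 2) - 10)² = (7 - 10)² = (-3)² = 9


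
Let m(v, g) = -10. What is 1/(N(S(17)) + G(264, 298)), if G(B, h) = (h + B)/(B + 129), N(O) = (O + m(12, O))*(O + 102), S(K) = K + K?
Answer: 393/1283314 ≈ 0.00030624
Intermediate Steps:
S(K) = 2*K
N(O) = (-10 + O)*(102 + O) (N(O) = (O - 10)*(O + 102) = (-10 + O)*(102 + O))
G(B, h) = (B + h)/(129 + B)
1/(N(S(17)) + G(264, 298)) = 1/((-1020 + (2*17)² + 92*(2*17)) + (264 + 298)/(129 + 264)) = 1/((-1020 + 34² + 92*34) + 562/393) = 1/((-1020 + 1156 + 3128) + (1/393)*562) = 1/(3264 + 562/393) = 1/(1283314/393) = 393/1283314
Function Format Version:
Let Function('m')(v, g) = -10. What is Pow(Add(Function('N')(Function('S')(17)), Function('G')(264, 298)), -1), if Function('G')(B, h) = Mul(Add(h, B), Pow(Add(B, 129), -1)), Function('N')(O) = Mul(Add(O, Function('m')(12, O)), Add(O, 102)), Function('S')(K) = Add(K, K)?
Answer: Rational(393, 1283314) ≈ 0.00030624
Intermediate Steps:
Function('S')(K) = Mul(2, K)
Function('N')(O) = Mul(Add(-10, O), Add(102, O)) (Function('N')(O) = Mul(Add(O, -10), Add(O, 102)) = Mul(Add(-10, O), Add(102, O)))
Function('G')(B, h) = Mul(Pow(Add(129, B), -1), Add(B, h)) (Function('G')(B, h) = Mul(Add(B, h), Pow(Add(129, B), -1)) = Mul(Pow(Add(129, B), -1), Add(B, h)))
Pow(Add(Function('N')(Function('S')(17)), Function('G')(264, 298)), -1) = Pow(Add(Add(-1020, Pow(Mul(2, 17), 2), Mul(92, Mul(2, 17))), Mul(Pow(Add(129, 264), -1), Add(264, 298))), -1) = Pow(Add(Add(-1020, Pow(34, 2), Mul(92, 34)), Mul(Pow(393, -1), 562)), -1) = Pow(Add(Add(-1020, 1156, 3128), Mul(Rational(1, 393), 562)), -1) = Pow(Add(3264, Rational(562, 393)), -1) = Pow(Rational(1283314, 393), -1) = Rational(393, 1283314)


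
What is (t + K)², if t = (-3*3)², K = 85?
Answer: 27556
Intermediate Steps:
t = 81 (t = (-9)² = 81)
(t + K)² = (81 + 85)² = 166² = 27556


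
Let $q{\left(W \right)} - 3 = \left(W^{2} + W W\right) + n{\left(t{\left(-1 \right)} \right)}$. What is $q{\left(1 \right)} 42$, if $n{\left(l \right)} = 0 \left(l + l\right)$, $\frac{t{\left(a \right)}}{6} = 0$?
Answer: $210$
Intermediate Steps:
$t{\left(a \right)} = 0$ ($t{\left(a \right)} = 6 \cdot 0 = 0$)
$n{\left(l \right)} = 0$ ($n{\left(l \right)} = 0 \cdot 2 l = 0$)
$q{\left(W \right)} = 3 + 2 W^{2}$ ($q{\left(W \right)} = 3 + \left(\left(W^{2} + W W\right) + 0\right) = 3 + \left(\left(W^{2} + W^{2}\right) + 0\right) = 3 + \left(2 W^{2} + 0\right) = 3 + 2 W^{2}$)
$q{\left(1 \right)} 42 = \left(3 + 2 \cdot 1^{2}\right) 42 = \left(3 + 2 \cdot 1\right) 42 = \left(3 + 2\right) 42 = 5 \cdot 42 = 210$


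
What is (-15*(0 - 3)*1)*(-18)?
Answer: -810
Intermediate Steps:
(-15*(0 - 3)*1)*(-18) = (-15*(-3)*1)*(-18) = (45*1)*(-18) = 45*(-18) = -810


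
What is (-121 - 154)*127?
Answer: -34925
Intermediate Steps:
(-121 - 154)*127 = -275*127 = -34925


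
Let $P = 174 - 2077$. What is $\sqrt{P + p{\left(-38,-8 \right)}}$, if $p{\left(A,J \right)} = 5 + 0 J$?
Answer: $i \sqrt{1898} \approx 43.566 i$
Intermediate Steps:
$p{\left(A,J \right)} = 5$ ($p{\left(A,J \right)} = 5 + 0 = 5$)
$P = -1903$ ($P = 174 - 2077 = -1903$)
$\sqrt{P + p{\left(-38,-8 \right)}} = \sqrt{-1903 + 5} = \sqrt{-1898} = i \sqrt{1898}$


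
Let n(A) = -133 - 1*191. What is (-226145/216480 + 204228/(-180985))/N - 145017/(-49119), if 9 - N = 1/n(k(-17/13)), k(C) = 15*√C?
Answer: 12078245154851811/4455287783078440 ≈ 2.7110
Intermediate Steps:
n(A) = -324 (n(A) = -133 - 191 = -324)
N = 2917/324 (N = 9 - 1/(-324) = 9 - 1*(-1/324) = 9 + 1/324 = 2917/324 ≈ 9.0031)
(-226145/216480 + 204228/(-180985))/N - 145017/(-49119) = (-226145/216480 + 204228/(-180985))/(2917/324) - 145017/(-49119) = (-226145*1/216480 + 204228*(-1/180985))*(324/2917) - 145017*(-1/49119) = (-45229/43296 - 204228/180985)*(324/2917) + 48339/16373 = -17028026053/7835926560*324/2917 + 48339/16373 = -459756703431/1904783147960 + 48339/16373 = 12078245154851811/4455287783078440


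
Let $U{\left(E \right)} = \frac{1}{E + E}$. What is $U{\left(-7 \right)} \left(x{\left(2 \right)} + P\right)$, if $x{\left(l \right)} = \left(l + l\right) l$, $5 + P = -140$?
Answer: $\frac{137}{14} \approx 9.7857$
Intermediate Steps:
$P = -145$ ($P = -5 - 140 = -145$)
$x{\left(l \right)} = 2 l^{2}$ ($x{\left(l \right)} = 2 l l = 2 l^{2}$)
$U{\left(E \right)} = \frac{1}{2 E}$
$U{\left(-7 \right)} \left(x{\left(2 \right)} + P\right) = \frac{1}{2 \left(-7\right)} \left(2 \cdot 2^{2} - 145\right) = \frac{1}{2} \left(- \frac{1}{7}\right) \left(2 \cdot 4 - 145\right) = - \frac{8 - 145}{14} = \left(- \frac{1}{14}\right) \left(-137\right) = \frac{137}{14}$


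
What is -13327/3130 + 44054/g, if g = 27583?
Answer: -229709621/86334790 ≈ -2.6607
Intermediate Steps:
-13327/3130 + 44054/g = -13327/3130 + 44054/27583 = -229709621/86334790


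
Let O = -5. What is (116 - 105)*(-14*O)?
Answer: 770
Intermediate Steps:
(116 - 105)*(-14*O) = (116 - 105)*(-14*(-5)) = 11*70 = 770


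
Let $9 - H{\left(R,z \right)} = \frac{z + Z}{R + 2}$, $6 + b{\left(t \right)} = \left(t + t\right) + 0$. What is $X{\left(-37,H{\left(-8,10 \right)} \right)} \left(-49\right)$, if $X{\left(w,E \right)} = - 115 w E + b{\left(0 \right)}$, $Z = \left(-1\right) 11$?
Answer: $- \frac{11048471}{6} \approx -1.8414 \cdot 10^{6}$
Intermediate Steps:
$Z = -11$
$b{\left(t \right)} = -6 + 2 t$ ($b{\left(t \right)} = -6 + \left(\left(t + t\right) + 0\right) = -6 + \left(2 t + 0\right) = -6 + 2 t$)
$H{\left(R,z \right)} = 9 - \frac{-11 + z}{2 + R}$ ($H{\left(R,z \right)} = 9 - \frac{z - 11}{R + 2} = 9 - \frac{-11 + z}{2 + R}$)
$X{\left(w,E \right)} = -6 - 115 E w$ ($X{\left(w,E \right)} = - 115 w E + \left(-6 + 2 \cdot 0\right) = - 115 E w + \left(-6 + 0\right) = - 115 E w - 6 = -6 - 115 E w$)
$X{\left(-37,H{\left(-8,10 \right)} \right)} \left(-49\right) = \left(-6 - 115 \frac{29 - 10 + 9 \left(-8\right)}{2 - 8} \left(-37\right)\right) \left(-49\right) = \left(-6 - 115 \frac{29 - 10 - 72}{-6} \left(-37\right)\right) \left(-49\right) = \left(-6 - 115 \left(\left(- \frac{1}{6}\right) \left(-53\right)\right) \left(-37\right)\right) \left(-49\right) = \left(-6 - \frac{6095}{6} \left(-37\right)\right) \left(-49\right) = \left(-6 + \frac{225515}{6}\right) \left(-49\right) = \frac{225479}{6} \left(-49\right) = - \frac{11048471}{6}$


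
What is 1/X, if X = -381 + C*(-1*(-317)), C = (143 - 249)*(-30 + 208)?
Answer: -1/5981537 ≈ -1.6718e-7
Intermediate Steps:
C = -18868 (C = -106*178 = -18868)
X = -5981537 (X = -381 - (-18868)*(-317) = -381 - 18868*317 = -381 - 5981156 = -5981537)
1/X = 1/(-5981537) = -1/5981537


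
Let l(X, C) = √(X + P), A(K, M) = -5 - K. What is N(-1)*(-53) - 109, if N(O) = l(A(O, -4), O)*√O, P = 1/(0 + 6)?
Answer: -109 + 53*√138/6 ≈ -5.2318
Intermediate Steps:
P = ⅙ (P = 1/6 = ⅙ ≈ 0.16667)
l(X, C) = √(⅙ + X) (l(X, C) = √(X + ⅙) = √(⅙ + X))
N(O) = √O*√(-174 - 36*O)/6 (N(O) = (√(6 + 36*(-5 - O))/6)*√O = (√(6 + (-180 - 36*O))/6)*√O = (√(-174 - 36*O)/6)*√O = √O*√(-174 - 36*O)/6)
N(-1)*(-53) - 109 = (√6*√(-1)*√(-29 - 6*(-1))/6)*(-53) - 109 = (√6*I*√(-29 + 6)/6)*(-53) - 109 = (√6*I*√(-23)/6)*(-53) - 109 = (√6*I*(I*√23)/6)*(-53) - 109 = -√138/6*(-53) - 109 = 53*√138/6 - 109 = -109 + 53*√138/6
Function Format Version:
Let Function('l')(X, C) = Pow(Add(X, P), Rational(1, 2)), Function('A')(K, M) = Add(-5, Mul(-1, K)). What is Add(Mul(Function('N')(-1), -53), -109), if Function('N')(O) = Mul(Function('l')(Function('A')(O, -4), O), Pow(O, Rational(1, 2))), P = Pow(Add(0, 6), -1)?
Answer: Add(-109, Mul(Rational(53, 6), Pow(138, Rational(1, 2)))) ≈ -5.2318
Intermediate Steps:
P = Rational(1, 6) (P = Pow(6, -1) = Rational(1, 6) ≈ 0.16667)
Function('l')(X, C) = Pow(Add(Rational(1, 6), X), Rational(1, 2)) (Function('l')(X, C) = Pow(Add(X, Rational(1, 6)), Rational(1, 2)) = Pow(Add(Rational(1, 6), X), Rational(1, 2)))
Function('N')(O) = Mul(Rational(1, 6), Pow(O, Rational(1, 2)), Pow(Add(-174, Mul(-36, O)), Rational(1, 2))) (Function('N')(O) = Mul(Mul(Rational(1, 6), Pow(Add(6, Mul(36, Add(-5, Mul(-1, O)))), Rational(1, 2))), Pow(O, Rational(1, 2))) = Mul(Mul(Rational(1, 6), Pow(Add(6, Add(-180, Mul(-36, O))), Rational(1, 2))), Pow(O, Rational(1, 2))) = Mul(Mul(Rational(1, 6), Pow(Add(-174, Mul(-36, O)), Rational(1, 2))), Pow(O, Rational(1, 2))) = Mul(Rational(1, 6), Pow(O, Rational(1, 2)), Pow(Add(-174, Mul(-36, O)), Rational(1, 2))))
Add(Mul(Function('N')(-1), -53), -109) = Add(Mul(Mul(Rational(1, 6), Pow(6, Rational(1, 2)), Pow(-1, Rational(1, 2)), Pow(Add(-29, Mul(-6, -1)), Rational(1, 2))), -53), -109) = Add(Mul(Mul(Rational(1, 6), Pow(6, Rational(1, 2)), I, Pow(Add(-29, 6), Rational(1, 2))), -53), -109) = Add(Mul(Mul(Rational(1, 6), Pow(6, Rational(1, 2)), I, Pow(-23, Rational(1, 2))), -53), -109) = Add(Mul(Mul(Rational(1, 6), Pow(6, Rational(1, 2)), I, Mul(I, Pow(23, Rational(1, 2)))), -53), -109) = Add(Mul(Mul(Rational(-1, 6), Pow(138, Rational(1, 2))), -53), -109) = Add(Mul(Rational(53, 6), Pow(138, Rational(1, 2))), -109) = Add(-109, Mul(Rational(53, 6), Pow(138, Rational(1, 2))))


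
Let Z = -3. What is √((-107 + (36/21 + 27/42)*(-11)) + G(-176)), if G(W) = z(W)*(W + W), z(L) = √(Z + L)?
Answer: √(-26054 - 68992*I*√179)/14 ≈ 47.846 - 49.215*I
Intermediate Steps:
z(L) = √(-3 + L)
G(W) = 2*W*√(-3 + W) (G(W) = √(-3 + W)*(W + W) = √(-3 + W)*(2*W) = 2*W*√(-3 + W))
√((-107 + (36/21 + 27/42)*(-11)) + G(-176)) = √((-107 + (36/21 + 27/42)*(-11)) + 2*(-176)*√(-3 - 176)) = √((-107 + (36*(1/21) + 27*(1/42))*(-11)) + 2*(-176)*√(-179)) = √((-107 + (12/7 + 9/14)*(-11)) + 2*(-176)*(I*√179)) = √((-107 + (33/14)*(-11)) - 352*I*√179) = √((-107 - 363/14) - 352*I*√179) = √(-1861/14 - 352*I*√179)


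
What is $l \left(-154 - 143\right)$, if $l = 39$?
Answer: $-11583$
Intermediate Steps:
$l \left(-154 - 143\right) = 39 \left(-154 - 143\right) = 39 \left(-297\right) = -11583$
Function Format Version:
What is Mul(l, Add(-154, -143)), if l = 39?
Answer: -11583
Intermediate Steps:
Mul(l, Add(-154, -143)) = Mul(39, Add(-154, -143)) = Mul(39, -297) = -11583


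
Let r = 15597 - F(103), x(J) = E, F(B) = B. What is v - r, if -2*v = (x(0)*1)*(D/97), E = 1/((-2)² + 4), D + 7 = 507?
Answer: -6011797/388 ≈ -15494.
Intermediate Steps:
D = 500 (D = -7 + 507 = 500)
E = ⅛ (E = 1/(4 + 4) = 1/8 = ⅛ ≈ 0.12500)
x(J) = ⅛
r = 15494 (r = 15597 - 1*103 = 15597 - 103 = 15494)
v = -125/388 (v = -(⅛)*1*500/97/2 = -500*(1/97)/16 = -500/(16*97) = -½*125/194 = -125/388 ≈ -0.32217)
v - r = -125/388 - 1*15494 = -125/388 - 15494 = -6011797/388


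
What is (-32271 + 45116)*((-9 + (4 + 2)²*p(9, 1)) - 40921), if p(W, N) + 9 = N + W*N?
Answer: -525283430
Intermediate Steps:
p(W, N) = -9 + N + N*W (p(W, N) = -9 + (N + W*N) = -9 + (N + N*W) = -9 + N + N*W)
(-32271 + 45116)*((-9 + (4 + 2)²*p(9, 1)) - 40921) = (-32271 + 45116)*((-9 + (4 + 2)²*(-9 + 1 + 1*9)) - 40921) = 12845*((-9 + 6²*(-9 + 1 + 9)) - 40921) = 12845*((-9 + 36*1) - 40921) = 12845*((-9 + 36) - 40921) = 12845*(27 - 40921) = 12845*(-40894) = -525283430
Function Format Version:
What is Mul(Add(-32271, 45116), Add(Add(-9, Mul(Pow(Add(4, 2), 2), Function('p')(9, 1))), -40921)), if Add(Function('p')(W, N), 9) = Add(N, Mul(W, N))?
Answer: -525283430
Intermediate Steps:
Function('p')(W, N) = Add(-9, N, Mul(N, W)) (Function('p')(W, N) = Add(-9, Add(N, Mul(W, N))) = Add(-9, Add(N, Mul(N, W))) = Add(-9, N, Mul(N, W)))
Mul(Add(-32271, 45116), Add(Add(-9, Mul(Pow(Add(4, 2), 2), Function('p')(9, 1))), -40921)) = Mul(Add(-32271, 45116), Add(Add(-9, Mul(Pow(Add(4, 2), 2), Add(-9, 1, Mul(1, 9)))), -40921)) = Mul(12845, Add(Add(-9, Mul(Pow(6, 2), Add(-9, 1, 9))), -40921)) = Mul(12845, Add(Add(-9, Mul(36, 1)), -40921)) = Mul(12845, Add(Add(-9, 36), -40921)) = Mul(12845, Add(27, -40921)) = Mul(12845, -40894) = -525283430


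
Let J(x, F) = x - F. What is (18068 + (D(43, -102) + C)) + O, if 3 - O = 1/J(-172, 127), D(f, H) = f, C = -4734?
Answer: 4000621/299 ≈ 13380.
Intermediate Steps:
O = 898/299 (O = 3 - 1/(-172 - 1*127) = 3 - 1/(-172 - 127) = 3 - 1/(-299) = 3 - 1*(-1/299) = 3 + 1/299 = 898/299 ≈ 3.0033)
(18068 + (D(43, -102) + C)) + O = (18068 + (43 - 4734)) + 898/299 = (18068 - 4691) + 898/299 = 13377 + 898/299 = 4000621/299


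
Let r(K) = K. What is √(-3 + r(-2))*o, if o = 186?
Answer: 186*I*√5 ≈ 415.91*I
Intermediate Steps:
√(-3 + r(-2))*o = √(-3 - 2)*186 = √(-5)*186 = (I*√5)*186 = 186*I*√5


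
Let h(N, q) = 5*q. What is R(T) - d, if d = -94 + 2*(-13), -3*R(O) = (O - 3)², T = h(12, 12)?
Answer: -963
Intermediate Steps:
T = 60 (T = 5*12 = 60)
R(O) = -(-3 + O)²/3 (R(O) = -(O - 3)²/3 = -(-3 + O)²/3)
d = -120 (d = -94 - 26 = -120)
R(T) - d = -(-3 + 60)²/3 - 1*(-120) = -⅓*57² + 120 = -⅓*3249 + 120 = -1083 + 120 = -963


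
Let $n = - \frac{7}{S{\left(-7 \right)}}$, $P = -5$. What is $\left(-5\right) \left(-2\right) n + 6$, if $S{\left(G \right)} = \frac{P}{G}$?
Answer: $-92$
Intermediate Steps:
$S{\left(G \right)} = - \frac{5}{G}$
$n = - \frac{49}{5}$ ($n = - \frac{7}{\left(-5\right) \frac{1}{-7}} = - \frac{7}{\left(-5\right) \left(- \frac{1}{7}\right)} = - \frac{7}{\frac{5}{7}} = \left(-7\right) \frac{7}{5} = - \frac{49}{5} \approx -9.8$)
$\left(-5\right) \left(-2\right) n + 6 = \left(-5\right) \left(-2\right) \left(- \frac{49}{5}\right) + 6 = 10 \left(- \frac{49}{5}\right) + 6 = -98 + 6 = -92$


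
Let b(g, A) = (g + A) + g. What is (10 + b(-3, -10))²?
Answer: 36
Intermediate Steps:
b(g, A) = A + 2*g (b(g, A) = (A + g) + g = A + 2*g)
(10 + b(-3, -10))² = (10 + (-10 + 2*(-3)))² = (10 + (-10 - 6))² = (10 - 16)² = (-6)² = 36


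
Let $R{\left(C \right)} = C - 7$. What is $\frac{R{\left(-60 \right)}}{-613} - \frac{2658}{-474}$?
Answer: $\frac{276852}{48427} \approx 5.7169$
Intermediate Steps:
$R{\left(C \right)} = -7 + C$ ($R{\left(C \right)} = C - 7 = -7 + C$)
$\frac{R{\left(-60 \right)}}{-613} - \frac{2658}{-474} = \frac{-7 - 60}{-613} - \frac{2658}{-474} = \left(-67\right) \left(- \frac{1}{613}\right) - - \frac{443}{79} = \frac{67}{613} + \frac{443}{79} = \frac{276852}{48427}$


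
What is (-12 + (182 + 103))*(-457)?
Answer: -124761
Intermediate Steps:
(-12 + (182 + 103))*(-457) = (-12 + 285)*(-457) = 273*(-457) = -124761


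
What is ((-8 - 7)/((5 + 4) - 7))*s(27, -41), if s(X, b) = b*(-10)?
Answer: -3075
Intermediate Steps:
s(X, b) = -10*b
((-8 - 7)/((5 + 4) - 7))*s(27, -41) = ((-8 - 7)/((5 + 4) - 7))*(-10*(-41)) = -15/(9 - 7)*410 = -15/2*410 = -3075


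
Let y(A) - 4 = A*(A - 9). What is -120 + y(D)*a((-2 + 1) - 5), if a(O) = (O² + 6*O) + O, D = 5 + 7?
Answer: -360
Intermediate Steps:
D = 12
a(O) = O² + 7*O
y(A) = 4 + A*(-9 + A) (y(A) = 4 + A*(A - 9) = 4 + A*(-9 + A))
-120 + y(D)*a((-2 + 1) - 5) = -120 + (4 + 12² - 9*12)*(((-2 + 1) - 5)*(7 + ((-2 + 1) - 5))) = -120 + (4 + 144 - 108)*((-1 - 5)*(7 + (-1 - 5))) = -120 + 40*(-6*(7 - 6)) = -120 + 40*(-6*1) = -120 + 40*(-6) = -120 - 240 = -360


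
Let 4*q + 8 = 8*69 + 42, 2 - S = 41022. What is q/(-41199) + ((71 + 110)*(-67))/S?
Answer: 493610843/1689982980 ≈ 0.29208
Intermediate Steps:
S = -41020 (S = 2 - 1*41022 = 2 - 41022 = -41020)
q = 293/2 (q = -2 + (8*69 + 42)/4 = -2 + (552 + 42)/4 = -2 + (¼)*594 = -2 + 297/2 = 293/2 ≈ 146.50)
q/(-41199) + ((71 + 110)*(-67))/S = (293/2)/(-41199) + ((71 + 110)*(-67))/(-41020) = (293/2)*(-1/41199) + (181*(-67))*(-1/41020) = -293/82398 - 12127*(-1/41020) = -293/82398 + 12127/41020 = 493610843/1689982980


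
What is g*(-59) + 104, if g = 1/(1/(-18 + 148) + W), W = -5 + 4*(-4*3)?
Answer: 724126/6889 ≈ 105.11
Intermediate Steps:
W = -53 (W = -5 + 4*(-12) = -5 - 48 = -53)
g = -130/6889 (g = 1/(1/(-18 + 148) - 53) = 1/(1/130 - 53) = 1/(-6889/130) = -130/6889 ≈ -0.018871)
g*(-59) + 104 = -130/6889*(-59) + 104 = 7670/6889 + 104 = 724126/6889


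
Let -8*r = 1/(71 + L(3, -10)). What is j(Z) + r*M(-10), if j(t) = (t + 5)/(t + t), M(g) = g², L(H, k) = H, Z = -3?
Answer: -223/444 ≈ -0.50225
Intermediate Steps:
r = -1/592 (r = -1/(8*(71 + 3)) = -⅛/74 = -⅛*1/74 = -1/592 ≈ -0.0016892)
j(t) = (5 + t)/(2*t) (j(t) = (5 + t)/((2*t)) = (5 + t)*(1/(2*t)) = (5 + t)/(2*t))
j(Z) + r*M(-10) = (½)*(5 - 3)/(-3) - 1/592*(-10)² = (½)*(-⅓)*2 - 1/592*100 = -⅓ - 25/148 = -223/444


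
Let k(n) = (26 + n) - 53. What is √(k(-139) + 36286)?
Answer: 2*√9030 ≈ 190.05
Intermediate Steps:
k(n) = -27 + n
√(k(-139) + 36286) = √((-27 - 139) + 36286) = √(-166 + 36286) = √36120 = 2*√9030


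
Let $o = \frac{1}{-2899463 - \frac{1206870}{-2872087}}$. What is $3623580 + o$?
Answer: $\frac{30175394273765979293}{8327508782411} \approx 3.6236 \cdot 10^{6}$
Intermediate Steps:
$o = - \frac{2872087}{8327508782411}$ ($o = \frac{1}{-2899463 - - \frac{1206870}{2872087}} = \frac{1}{-2899463 + \frac{1206870}{2872087}} = \frac{1}{- \frac{8327508782411}{2872087}} = - \frac{2872087}{8327508782411} \approx -3.4489 \cdot 10^{-7}$)
$3623580 + o = 3623580 - \frac{2872087}{8327508782411} = \frac{30175394273765979293}{8327508782411}$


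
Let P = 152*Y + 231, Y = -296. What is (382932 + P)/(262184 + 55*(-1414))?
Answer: 338171/184414 ≈ 1.8338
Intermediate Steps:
P = -44761 (P = 152*(-296) + 231 = -44992 + 231 = -44761)
(382932 + P)/(262184 + 55*(-1414)) = (382932 - 44761)/(262184 + 55*(-1414)) = 338171/(262184 - 77770) = 338171/184414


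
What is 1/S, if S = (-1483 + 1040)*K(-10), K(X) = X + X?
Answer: 1/8860 ≈ 0.00011287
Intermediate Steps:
K(X) = 2*X
S = 8860 (S = (-1483 + 1040)*(2*(-10)) = -443*(-20) = 8860)
1/S = 1/8860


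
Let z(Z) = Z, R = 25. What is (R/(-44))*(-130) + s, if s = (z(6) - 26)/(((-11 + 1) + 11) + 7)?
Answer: 785/11 ≈ 71.364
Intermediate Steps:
s = -5/2 (s = (6 - 26)/(((-11 + 1) + 11) + 7) = -20/((-10 + 11) + 7) = -20/(1 + 7) = -20/8 = -20*⅛ = -5/2 ≈ -2.5000)
(R/(-44))*(-130) + s = (25/(-44))*(-130) - 5/2 = (25*(-1/44))*(-130) - 5/2 = -25/44*(-130) - 5/2 = 1625/22 - 5/2 = 785/11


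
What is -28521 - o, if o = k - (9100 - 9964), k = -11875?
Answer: -17510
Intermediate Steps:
o = -11011 (o = -11875 - (9100 - 9964) = -11875 - 1*(-864) = -11875 + 864 = -11011)
-28521 - o = -28521 - 1*(-11011) = -28521 + 11011 = -17510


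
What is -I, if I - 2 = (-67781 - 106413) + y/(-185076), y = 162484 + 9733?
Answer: 32238930809/185076 ≈ 1.7419e+5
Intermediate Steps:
y = 172217
I = -32238930809/185076 (I = 2 + ((-67781 - 106413) + 172217/(-185076)) = 2 + (-174194 + 172217*(-1/185076)) = 2 + (-174194 - 172217/185076) = 2 - 32239300961/185076 = -32238930809/185076 ≈ -1.7419e+5)
-I = -1*(-32238930809/185076) = 32238930809/185076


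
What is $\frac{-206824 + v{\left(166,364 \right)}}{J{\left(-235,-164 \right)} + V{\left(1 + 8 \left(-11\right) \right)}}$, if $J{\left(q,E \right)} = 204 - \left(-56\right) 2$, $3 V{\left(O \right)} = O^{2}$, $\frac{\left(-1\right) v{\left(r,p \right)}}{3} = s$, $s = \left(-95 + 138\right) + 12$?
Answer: $- \frac{206989}{2839} \approx -72.909$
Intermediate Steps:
$s = 55$ ($s = 43 + 12 = 55$)
$v{\left(r,p \right)} = -165$ ($v{\left(r,p \right)} = \left(-3\right) 55 = -165$)
$V{\left(O \right)} = \frac{O^{2}}{3}$
$J{\left(q,E \right)} = 316$ ($J{\left(q,E \right)} = 204 - -112 = 204 + 112 = 316$)
$\frac{-206824 + v{\left(166,364 \right)}}{J{\left(-235,-164 \right)} + V{\left(1 + 8 \left(-11\right) \right)}} = \frac{-206824 - 165}{316 + \frac{\left(1 + 8 \left(-11\right)\right)^{2}}{3}} = - \frac{206989}{316 + \frac{\left(1 - 88\right)^{2}}{3}} = - \frac{206989}{316 + \frac{\left(-87\right)^{2}}{3}} = - \frac{206989}{316 + \frac{1}{3} \cdot 7569} = - \frac{206989}{316 + 2523} = - \frac{206989}{2839}$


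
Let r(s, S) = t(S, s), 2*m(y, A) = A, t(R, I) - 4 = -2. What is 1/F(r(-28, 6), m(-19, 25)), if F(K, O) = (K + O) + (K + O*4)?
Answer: 2/133 ≈ 0.015038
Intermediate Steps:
t(R, I) = 2 (t(R, I) = 4 - 2 = 2)
m(y, A) = A/2
r(s, S) = 2
F(K, O) = 2*K + 5*O (F(K, O) = (K + O) + (K + 4*O) = 2*K + 5*O)
1/F(r(-28, 6), m(-19, 25)) = 1/(2*2 + 5*((1/2)*25)) = 1/(4 + 5*(25/2)) = 1/(4 + 125/2) = 1/(133/2) = 2/133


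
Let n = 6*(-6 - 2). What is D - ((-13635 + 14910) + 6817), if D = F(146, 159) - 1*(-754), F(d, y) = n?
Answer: -7386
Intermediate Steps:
n = -48 (n = 6*(-8) = -48)
F(d, y) = -48
D = 706 (D = -48 - 1*(-754) = -48 + 754 = 706)
D - ((-13635 + 14910) + 6817) = 706 - ((-13635 + 14910) + 6817) = 706 - (1275 + 6817) = 706 - 1*8092 = 706 - 8092 = -7386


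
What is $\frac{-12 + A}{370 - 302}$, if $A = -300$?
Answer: $- \frac{78}{17} \approx -4.5882$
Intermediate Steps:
$\frac{-12 + A}{370 - 302} = \frac{-12 - 300}{370 - 302} = - \frac{312}{68} = \left(-312\right) \frac{1}{68} = - \frac{78}{17}$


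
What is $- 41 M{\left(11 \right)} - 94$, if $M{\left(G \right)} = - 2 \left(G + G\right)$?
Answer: $1710$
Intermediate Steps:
$M{\left(G \right)} = - 4 G$ ($M{\left(G \right)} = - 2 \cdot 2 G = - 4 G$)
$- 41 M{\left(11 \right)} - 94 = - 41 \left(\left(-4\right) 11\right) - 94 = \left(-41\right) \left(-44\right) - 94 = 1804 - 94 = 1710$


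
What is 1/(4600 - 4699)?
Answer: -1/99 ≈ -0.010101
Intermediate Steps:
1/(4600 - 4699) = 1/(-99) = -1/99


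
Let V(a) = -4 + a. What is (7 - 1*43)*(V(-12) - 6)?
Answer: 792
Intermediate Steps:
(7 - 1*43)*(V(-12) - 6) = (7 - 1*43)*((-4 - 12) - 6) = (7 - 43)*(-16 - 6) = -36*(-22) = 792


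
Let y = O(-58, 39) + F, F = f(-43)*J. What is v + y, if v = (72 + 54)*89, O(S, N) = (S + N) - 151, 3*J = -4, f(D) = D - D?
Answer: 11044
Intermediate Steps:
f(D) = 0
J = -4/3 (J = (⅓)*(-4) = -4/3 ≈ -1.3333)
F = 0 (F = 0*(-4/3) = 0)
O(S, N) = -151 + N + S (O(S, N) = (N + S) - 151 = -151 + N + S)
v = 11214 (v = 126*89 = 11214)
y = -170 (y = (-151 + 39 - 58) + 0 = -170 + 0 = -170)
v + y = 11214 - 170 = 11044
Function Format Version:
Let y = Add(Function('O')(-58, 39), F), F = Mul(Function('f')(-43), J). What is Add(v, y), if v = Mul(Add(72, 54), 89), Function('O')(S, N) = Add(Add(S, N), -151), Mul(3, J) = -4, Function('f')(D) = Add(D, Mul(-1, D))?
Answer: 11044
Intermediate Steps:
Function('f')(D) = 0
J = Rational(-4, 3) (J = Mul(Rational(1, 3), -4) = Rational(-4, 3) ≈ -1.3333)
F = 0 (F = Mul(0, Rational(-4, 3)) = 0)
Function('O')(S, N) = Add(-151, N, S) (Function('O')(S, N) = Add(Add(N, S), -151) = Add(-151, N, S))
v = 11214 (v = Mul(126, 89) = 11214)
y = -170 (y = Add(Add(-151, 39, -58), 0) = Add(-170, 0) = -170)
Add(v, y) = Add(11214, -170) = 11044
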